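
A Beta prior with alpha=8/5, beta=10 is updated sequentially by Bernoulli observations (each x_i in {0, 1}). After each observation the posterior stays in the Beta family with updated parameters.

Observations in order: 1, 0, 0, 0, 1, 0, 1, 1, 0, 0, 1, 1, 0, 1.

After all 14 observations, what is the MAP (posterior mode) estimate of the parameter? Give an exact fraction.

19/59

obs 1: x=1 → posterior Beta(13/5, 10)
obs 2: x=0 → posterior Beta(13/5, 11)
obs 3: x=0 → posterior Beta(13/5, 12)
obs 4: x=0 → posterior Beta(13/5, 13)
obs 5: x=1 → posterior Beta(18/5, 13)
obs 6: x=0 → posterior Beta(18/5, 14)
obs 7: x=1 → posterior Beta(23/5, 14)
obs 8: x=1 → posterior Beta(28/5, 14)
obs 9: x=0 → posterior Beta(28/5, 15)
obs 10: x=0 → posterior Beta(28/5, 16)
obs 11: x=1 → posterior Beta(33/5, 16)
obs 12: x=1 → posterior Beta(38/5, 16)
obs 13: x=0 → posterior Beta(38/5, 17)
obs 14: x=1 → posterior Beta(43/5, 17)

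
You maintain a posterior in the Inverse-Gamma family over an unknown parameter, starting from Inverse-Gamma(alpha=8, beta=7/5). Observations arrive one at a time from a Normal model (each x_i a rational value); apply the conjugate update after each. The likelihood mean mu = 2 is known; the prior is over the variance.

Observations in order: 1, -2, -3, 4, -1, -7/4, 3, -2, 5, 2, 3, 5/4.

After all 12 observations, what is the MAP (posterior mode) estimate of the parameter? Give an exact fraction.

obs 1: x=1 → posterior Inverse-Gamma(17/2, 19/10)
obs 2: x=-2 → posterior Inverse-Gamma(9, 99/10)
obs 3: x=-3 → posterior Inverse-Gamma(19/2, 112/5)
obs 4: x=4 → posterior Inverse-Gamma(10, 122/5)
obs 5: x=-1 → posterior Inverse-Gamma(21/2, 289/10)
obs 6: x=-7/4 → posterior Inverse-Gamma(11, 5749/160)
obs 7: x=3 → posterior Inverse-Gamma(23/2, 5829/160)
obs 8: x=-2 → posterior Inverse-Gamma(12, 7109/160)
obs 9: x=5 → posterior Inverse-Gamma(25/2, 7829/160)
obs 10: x=2 → posterior Inverse-Gamma(13, 7829/160)
obs 11: x=3 → posterior Inverse-Gamma(27/2, 7909/160)
obs 12: x=5/4 → posterior Inverse-Gamma(14, 3977/80)

3977/1200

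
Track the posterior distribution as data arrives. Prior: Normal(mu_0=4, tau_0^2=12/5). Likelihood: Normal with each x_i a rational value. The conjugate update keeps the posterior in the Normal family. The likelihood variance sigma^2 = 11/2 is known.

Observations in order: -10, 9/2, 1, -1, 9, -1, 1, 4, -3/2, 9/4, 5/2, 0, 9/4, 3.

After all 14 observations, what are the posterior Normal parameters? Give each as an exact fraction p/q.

obs 1: x=-10 → posterior Normal(-20/79, 132/79)
obs 2: x=9/2 → posterior Normal(88/103, 132/103)
obs 3: x=1 → posterior Normal(112/127, 132/127)
obs 4: x=-1 → posterior Normal(88/151, 132/151)
obs 5: x=9 → posterior Normal(304/175, 132/175)
obs 6: x=-1 → posterior Normal(280/199, 132/199)
obs 7: x=1 → posterior Normal(304/223, 132/223)
obs 8: x=4 → posterior Normal(400/247, 132/247)
obs 9: x=-3/2 → posterior Normal(364/271, 132/271)
obs 10: x=9/4 → posterior Normal(418/295, 132/295)
obs 11: x=5/2 → posterior Normal(478/319, 12/29)
obs 12: x=0 → posterior Normal(478/343, 132/343)
obs 13: x=9/4 → posterior Normal(532/367, 132/367)
obs 14: x=3 → posterior Normal(604/391, 132/391)

mu_0=604/391, tau_0^2=132/391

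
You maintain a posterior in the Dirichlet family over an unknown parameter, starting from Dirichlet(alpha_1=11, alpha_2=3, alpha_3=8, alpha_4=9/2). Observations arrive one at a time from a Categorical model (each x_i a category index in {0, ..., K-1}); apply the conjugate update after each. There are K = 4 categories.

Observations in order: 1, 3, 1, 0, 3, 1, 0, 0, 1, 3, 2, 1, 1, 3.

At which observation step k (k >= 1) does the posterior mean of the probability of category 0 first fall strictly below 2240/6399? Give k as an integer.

k = 14

obs 1: x=1 → posterior Dirichlet(11, 4, 8, 9/2)
obs 2: x=3 → posterior Dirichlet(11, 4, 8, 11/2)
obs 3: x=1 → posterior Dirichlet(11, 5, 8, 11/2)
obs 4: x=0 → posterior Dirichlet(12, 5, 8, 11/2)
obs 5: x=3 → posterior Dirichlet(12, 5, 8, 13/2)
obs 6: x=1 → posterior Dirichlet(12, 6, 8, 13/2)
obs 7: x=0 → posterior Dirichlet(13, 6, 8, 13/2)
obs 8: x=0 → posterior Dirichlet(14, 6, 8, 13/2)
obs 9: x=1 → posterior Dirichlet(14, 7, 8, 13/2)
obs 10: x=3 → posterior Dirichlet(14, 7, 8, 15/2)
obs 11: x=2 → posterior Dirichlet(14, 7, 9, 15/2)
obs 12: x=1 → posterior Dirichlet(14, 8, 9, 15/2)
obs 13: x=1 → posterior Dirichlet(14, 9, 9, 15/2)
obs 14: x=3 → posterior Dirichlet(14, 9, 9, 17/2)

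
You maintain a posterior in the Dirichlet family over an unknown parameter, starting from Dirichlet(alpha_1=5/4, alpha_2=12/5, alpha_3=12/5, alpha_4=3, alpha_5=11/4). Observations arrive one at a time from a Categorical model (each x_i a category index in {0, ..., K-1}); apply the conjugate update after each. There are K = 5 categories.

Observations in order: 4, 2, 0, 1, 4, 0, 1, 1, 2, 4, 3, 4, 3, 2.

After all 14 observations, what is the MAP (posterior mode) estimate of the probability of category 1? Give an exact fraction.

obs 1: x=4 → posterior Dirichlet(5/4, 12/5, 12/5, 3, 15/4)
obs 2: x=2 → posterior Dirichlet(5/4, 12/5, 17/5, 3, 15/4)
obs 3: x=0 → posterior Dirichlet(9/4, 12/5, 17/5, 3, 15/4)
obs 4: x=1 → posterior Dirichlet(9/4, 17/5, 17/5, 3, 15/4)
obs 5: x=4 → posterior Dirichlet(9/4, 17/5, 17/5, 3, 19/4)
obs 6: x=0 → posterior Dirichlet(13/4, 17/5, 17/5, 3, 19/4)
obs 7: x=1 → posterior Dirichlet(13/4, 22/5, 17/5, 3, 19/4)
obs 8: x=1 → posterior Dirichlet(13/4, 27/5, 17/5, 3, 19/4)
obs 9: x=2 → posterior Dirichlet(13/4, 27/5, 22/5, 3, 19/4)
obs 10: x=4 → posterior Dirichlet(13/4, 27/5, 22/5, 3, 23/4)
obs 11: x=3 → posterior Dirichlet(13/4, 27/5, 22/5, 4, 23/4)
obs 12: x=4 → posterior Dirichlet(13/4, 27/5, 22/5, 4, 27/4)
obs 13: x=3 → posterior Dirichlet(13/4, 27/5, 22/5, 5, 27/4)
obs 14: x=2 → posterior Dirichlet(13/4, 27/5, 27/5, 5, 27/4)

11/52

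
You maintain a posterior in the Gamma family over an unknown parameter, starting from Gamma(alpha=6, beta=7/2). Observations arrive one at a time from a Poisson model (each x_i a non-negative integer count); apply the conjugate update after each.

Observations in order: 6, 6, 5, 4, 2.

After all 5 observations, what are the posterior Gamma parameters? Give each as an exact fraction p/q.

alpha=29, beta=17/2

obs 1: x=6 → posterior Gamma(12, 9/2)
obs 2: x=6 → posterior Gamma(18, 11/2)
obs 3: x=5 → posterior Gamma(23, 13/2)
obs 4: x=4 → posterior Gamma(27, 15/2)
obs 5: x=2 → posterior Gamma(29, 17/2)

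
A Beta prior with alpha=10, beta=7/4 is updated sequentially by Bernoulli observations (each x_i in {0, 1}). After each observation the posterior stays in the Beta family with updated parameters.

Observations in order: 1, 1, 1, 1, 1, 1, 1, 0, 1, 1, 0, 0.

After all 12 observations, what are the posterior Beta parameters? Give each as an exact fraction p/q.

alpha=19, beta=19/4

obs 1: x=1 → posterior Beta(11, 7/4)
obs 2: x=1 → posterior Beta(12, 7/4)
obs 3: x=1 → posterior Beta(13, 7/4)
obs 4: x=1 → posterior Beta(14, 7/4)
obs 5: x=1 → posterior Beta(15, 7/4)
obs 6: x=1 → posterior Beta(16, 7/4)
obs 7: x=1 → posterior Beta(17, 7/4)
obs 8: x=0 → posterior Beta(17, 11/4)
obs 9: x=1 → posterior Beta(18, 11/4)
obs 10: x=1 → posterior Beta(19, 11/4)
obs 11: x=0 → posterior Beta(19, 15/4)
obs 12: x=0 → posterior Beta(19, 19/4)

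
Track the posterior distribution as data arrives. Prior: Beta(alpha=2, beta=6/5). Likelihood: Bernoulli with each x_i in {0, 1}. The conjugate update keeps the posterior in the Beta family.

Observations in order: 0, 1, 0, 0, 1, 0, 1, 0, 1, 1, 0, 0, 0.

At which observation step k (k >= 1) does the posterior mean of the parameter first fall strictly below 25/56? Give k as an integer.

obs 1: x=0 → posterior Beta(2, 11/5)
obs 2: x=1 → posterior Beta(3, 11/5)
obs 3: x=0 → posterior Beta(3, 16/5)
obs 4: x=0 → posterior Beta(3, 21/5)
obs 5: x=1 → posterior Beta(4, 21/5)
obs 6: x=0 → posterior Beta(4, 26/5)
obs 7: x=1 → posterior Beta(5, 26/5)
obs 8: x=0 → posterior Beta(5, 31/5)
obs 9: x=1 → posterior Beta(6, 31/5)
obs 10: x=1 → posterior Beta(7, 31/5)
obs 11: x=0 → posterior Beta(7, 36/5)
obs 12: x=0 → posterior Beta(7, 41/5)
obs 13: x=0 → posterior Beta(7, 46/5)

k = 4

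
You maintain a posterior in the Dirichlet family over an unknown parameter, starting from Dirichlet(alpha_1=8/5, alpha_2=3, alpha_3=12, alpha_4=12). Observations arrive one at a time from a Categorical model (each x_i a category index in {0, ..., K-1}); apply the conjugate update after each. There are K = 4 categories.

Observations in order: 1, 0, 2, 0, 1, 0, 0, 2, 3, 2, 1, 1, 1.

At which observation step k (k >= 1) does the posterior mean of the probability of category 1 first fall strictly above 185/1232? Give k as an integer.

k = 11

obs 1: x=1 → posterior Dirichlet(8/5, 4, 12, 12)
obs 2: x=0 → posterior Dirichlet(13/5, 4, 12, 12)
obs 3: x=2 → posterior Dirichlet(13/5, 4, 13, 12)
obs 4: x=0 → posterior Dirichlet(18/5, 4, 13, 12)
obs 5: x=1 → posterior Dirichlet(18/5, 5, 13, 12)
obs 6: x=0 → posterior Dirichlet(23/5, 5, 13, 12)
obs 7: x=0 → posterior Dirichlet(28/5, 5, 13, 12)
obs 8: x=2 → posterior Dirichlet(28/5, 5, 14, 12)
obs 9: x=3 → posterior Dirichlet(28/5, 5, 14, 13)
obs 10: x=2 → posterior Dirichlet(28/5, 5, 15, 13)
obs 11: x=1 → posterior Dirichlet(28/5, 6, 15, 13)
obs 12: x=1 → posterior Dirichlet(28/5, 7, 15, 13)
obs 13: x=1 → posterior Dirichlet(28/5, 8, 15, 13)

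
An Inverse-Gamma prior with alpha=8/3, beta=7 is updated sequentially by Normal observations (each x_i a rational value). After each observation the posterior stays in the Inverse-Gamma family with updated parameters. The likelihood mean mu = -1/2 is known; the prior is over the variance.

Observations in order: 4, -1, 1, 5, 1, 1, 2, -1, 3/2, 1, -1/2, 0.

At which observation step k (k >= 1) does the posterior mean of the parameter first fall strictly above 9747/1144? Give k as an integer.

k = 4

obs 1: x=4 → posterior Inverse-Gamma(19/6, 137/8)
obs 2: x=-1 → posterior Inverse-Gamma(11/3, 69/4)
obs 3: x=1 → posterior Inverse-Gamma(25/6, 147/8)
obs 4: x=5 → posterior Inverse-Gamma(14/3, 67/2)
obs 5: x=1 → posterior Inverse-Gamma(31/6, 277/8)
obs 6: x=1 → posterior Inverse-Gamma(17/3, 143/4)
obs 7: x=2 → posterior Inverse-Gamma(37/6, 311/8)
obs 8: x=-1 → posterior Inverse-Gamma(20/3, 39)
obs 9: x=3/2 → posterior Inverse-Gamma(43/6, 41)
obs 10: x=1 → posterior Inverse-Gamma(23/3, 337/8)
obs 11: x=-1/2 → posterior Inverse-Gamma(49/6, 337/8)
obs 12: x=0 → posterior Inverse-Gamma(26/3, 169/4)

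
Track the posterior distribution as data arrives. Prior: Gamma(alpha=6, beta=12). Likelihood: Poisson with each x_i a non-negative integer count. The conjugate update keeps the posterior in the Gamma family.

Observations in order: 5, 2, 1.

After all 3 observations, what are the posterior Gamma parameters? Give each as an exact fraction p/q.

alpha=14, beta=15

obs 1: x=5 → posterior Gamma(11, 13)
obs 2: x=2 → posterior Gamma(13, 14)
obs 3: x=1 → posterior Gamma(14, 15)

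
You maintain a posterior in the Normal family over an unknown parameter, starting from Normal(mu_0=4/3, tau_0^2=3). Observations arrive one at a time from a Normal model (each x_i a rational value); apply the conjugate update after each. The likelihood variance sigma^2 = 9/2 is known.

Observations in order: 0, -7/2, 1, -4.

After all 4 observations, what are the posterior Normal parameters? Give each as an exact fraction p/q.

mu_0=-9/11, tau_0^2=9/11

obs 1: x=0 → posterior Normal(4/5, 9/5)
obs 2: x=-7/2 → posterior Normal(-3/7, 9/7)
obs 3: x=1 → posterior Normal(-1/9, 1)
obs 4: x=-4 → posterior Normal(-9/11, 9/11)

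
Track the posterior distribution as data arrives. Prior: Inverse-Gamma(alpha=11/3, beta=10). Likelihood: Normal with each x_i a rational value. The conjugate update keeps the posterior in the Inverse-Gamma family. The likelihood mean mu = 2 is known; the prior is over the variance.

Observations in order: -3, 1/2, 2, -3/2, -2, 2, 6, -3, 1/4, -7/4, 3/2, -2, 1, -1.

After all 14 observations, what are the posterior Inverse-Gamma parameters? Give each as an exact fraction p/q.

obs 1: x=-3 → posterior Inverse-Gamma(25/6, 45/2)
obs 2: x=1/2 → posterior Inverse-Gamma(14/3, 189/8)
obs 3: x=2 → posterior Inverse-Gamma(31/6, 189/8)
obs 4: x=-3/2 → posterior Inverse-Gamma(17/3, 119/4)
obs 5: x=-2 → posterior Inverse-Gamma(37/6, 151/4)
obs 6: x=2 → posterior Inverse-Gamma(20/3, 151/4)
obs 7: x=6 → posterior Inverse-Gamma(43/6, 183/4)
obs 8: x=-3 → posterior Inverse-Gamma(23/3, 233/4)
obs 9: x=1/4 → posterior Inverse-Gamma(49/6, 1913/32)
obs 10: x=-7/4 → posterior Inverse-Gamma(26/3, 1069/16)
obs 11: x=3/2 → posterior Inverse-Gamma(55/6, 1071/16)
obs 12: x=-2 → posterior Inverse-Gamma(29/3, 1199/16)
obs 13: x=1 → posterior Inverse-Gamma(61/6, 1207/16)
obs 14: x=-1 → posterior Inverse-Gamma(32/3, 1279/16)

alpha=32/3, beta=1279/16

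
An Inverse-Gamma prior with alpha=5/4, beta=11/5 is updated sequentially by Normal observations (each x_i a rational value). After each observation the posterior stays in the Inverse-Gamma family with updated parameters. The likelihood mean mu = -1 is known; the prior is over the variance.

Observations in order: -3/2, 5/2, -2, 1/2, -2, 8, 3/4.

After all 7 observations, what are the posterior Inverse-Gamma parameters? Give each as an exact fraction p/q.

alpha=19/4, beta=8417/160

obs 1: x=-3/2 → posterior Inverse-Gamma(7/4, 93/40)
obs 2: x=5/2 → posterior Inverse-Gamma(9/4, 169/20)
obs 3: x=-2 → posterior Inverse-Gamma(11/4, 179/20)
obs 4: x=1/2 → posterior Inverse-Gamma(13/4, 403/40)
obs 5: x=-2 → posterior Inverse-Gamma(15/4, 423/40)
obs 6: x=8 → posterior Inverse-Gamma(17/4, 2043/40)
obs 7: x=3/4 → posterior Inverse-Gamma(19/4, 8417/160)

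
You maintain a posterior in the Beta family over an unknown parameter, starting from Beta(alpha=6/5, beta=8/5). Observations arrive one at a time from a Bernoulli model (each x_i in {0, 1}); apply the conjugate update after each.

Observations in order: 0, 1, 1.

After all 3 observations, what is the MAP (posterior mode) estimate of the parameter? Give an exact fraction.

11/19

obs 1: x=0 → posterior Beta(6/5, 13/5)
obs 2: x=1 → posterior Beta(11/5, 13/5)
obs 3: x=1 → posterior Beta(16/5, 13/5)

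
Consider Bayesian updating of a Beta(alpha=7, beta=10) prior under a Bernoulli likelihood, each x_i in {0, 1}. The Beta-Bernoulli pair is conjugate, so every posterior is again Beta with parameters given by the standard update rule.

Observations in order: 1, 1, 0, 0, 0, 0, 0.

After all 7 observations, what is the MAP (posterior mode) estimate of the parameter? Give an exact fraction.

obs 1: x=1 → posterior Beta(8, 10)
obs 2: x=1 → posterior Beta(9, 10)
obs 3: x=0 → posterior Beta(9, 11)
obs 4: x=0 → posterior Beta(9, 12)
obs 5: x=0 → posterior Beta(9, 13)
obs 6: x=0 → posterior Beta(9, 14)
obs 7: x=0 → posterior Beta(9, 15)

4/11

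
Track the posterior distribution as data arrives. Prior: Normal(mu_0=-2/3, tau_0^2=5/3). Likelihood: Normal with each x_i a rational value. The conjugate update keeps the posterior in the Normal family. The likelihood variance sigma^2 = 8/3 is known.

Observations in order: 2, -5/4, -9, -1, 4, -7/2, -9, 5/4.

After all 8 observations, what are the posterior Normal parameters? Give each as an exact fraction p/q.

obs 1: x=2 → posterior Normal(14/39, 40/39)
obs 2: x=-5/4 → posterior Normal(-19/216, 20/27)
obs 3: x=-9 → posterior Normal(-559/276, 40/69)
obs 4: x=-1 → posterior Normal(-619/336, 10/21)
obs 5: x=4 → posterior Normal(-379/396, 40/99)
obs 6: x=-7/2 → posterior Normal(-31/24, 20/57)
obs 7: x=-9 → posterior Normal(-1129/516, 40/129)
obs 8: x=5/4 → posterior Normal(-527/288, 5/18)

mu_0=-527/288, tau_0^2=5/18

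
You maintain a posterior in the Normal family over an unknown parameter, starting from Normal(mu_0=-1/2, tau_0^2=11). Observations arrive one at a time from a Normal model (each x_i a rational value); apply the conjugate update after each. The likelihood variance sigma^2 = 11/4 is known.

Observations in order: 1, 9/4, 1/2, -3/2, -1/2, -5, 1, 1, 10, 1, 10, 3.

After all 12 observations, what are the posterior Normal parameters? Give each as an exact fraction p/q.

mu_0=181/98, tau_0^2=11/49

obs 1: x=1 → posterior Normal(7/10, 11/5)
obs 2: x=9/4 → posterior Normal(25/18, 11/9)
obs 3: x=1/2 → posterior Normal(29/26, 11/13)
obs 4: x=-3/2 → posterior Normal(1/2, 11/17)
obs 5: x=-1/2 → posterior Normal(13/42, 11/21)
obs 6: x=-5 → posterior Normal(-27/50, 11/25)
obs 7: x=1 → posterior Normal(-19/58, 11/29)
obs 8: x=1 → posterior Normal(-1/6, 1/3)
obs 9: x=10 → posterior Normal(69/74, 11/37)
obs 10: x=1 → posterior Normal(77/82, 11/41)
obs 11: x=10 → posterior Normal(157/90, 11/45)
obs 12: x=3 → posterior Normal(181/98, 11/49)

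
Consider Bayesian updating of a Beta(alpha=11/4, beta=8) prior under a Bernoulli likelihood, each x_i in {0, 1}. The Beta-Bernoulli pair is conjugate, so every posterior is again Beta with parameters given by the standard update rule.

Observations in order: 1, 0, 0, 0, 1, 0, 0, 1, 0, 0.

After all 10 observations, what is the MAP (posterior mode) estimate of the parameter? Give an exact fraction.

obs 1: x=1 → posterior Beta(15/4, 8)
obs 2: x=0 → posterior Beta(15/4, 9)
obs 3: x=0 → posterior Beta(15/4, 10)
obs 4: x=0 → posterior Beta(15/4, 11)
obs 5: x=1 → posterior Beta(19/4, 11)
obs 6: x=0 → posterior Beta(19/4, 12)
obs 7: x=0 → posterior Beta(19/4, 13)
obs 8: x=1 → posterior Beta(23/4, 13)
obs 9: x=0 → posterior Beta(23/4, 14)
obs 10: x=0 → posterior Beta(23/4, 15)

19/75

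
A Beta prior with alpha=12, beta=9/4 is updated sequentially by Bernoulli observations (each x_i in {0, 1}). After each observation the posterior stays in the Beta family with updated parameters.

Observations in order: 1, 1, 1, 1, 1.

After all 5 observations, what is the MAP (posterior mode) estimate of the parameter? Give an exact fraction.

64/69

obs 1: x=1 → posterior Beta(13, 9/4)
obs 2: x=1 → posterior Beta(14, 9/4)
obs 3: x=1 → posterior Beta(15, 9/4)
obs 4: x=1 → posterior Beta(16, 9/4)
obs 5: x=1 → posterior Beta(17, 9/4)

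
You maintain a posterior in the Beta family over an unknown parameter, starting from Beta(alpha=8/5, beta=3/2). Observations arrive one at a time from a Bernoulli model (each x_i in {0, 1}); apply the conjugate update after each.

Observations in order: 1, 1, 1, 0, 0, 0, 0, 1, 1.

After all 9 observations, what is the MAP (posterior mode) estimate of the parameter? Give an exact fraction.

obs 1: x=1 → posterior Beta(13/5, 3/2)
obs 2: x=1 → posterior Beta(18/5, 3/2)
obs 3: x=1 → posterior Beta(23/5, 3/2)
obs 4: x=0 → posterior Beta(23/5, 5/2)
obs 5: x=0 → posterior Beta(23/5, 7/2)
obs 6: x=0 → posterior Beta(23/5, 9/2)
obs 7: x=0 → posterior Beta(23/5, 11/2)
obs 8: x=1 → posterior Beta(28/5, 11/2)
obs 9: x=1 → posterior Beta(33/5, 11/2)

56/101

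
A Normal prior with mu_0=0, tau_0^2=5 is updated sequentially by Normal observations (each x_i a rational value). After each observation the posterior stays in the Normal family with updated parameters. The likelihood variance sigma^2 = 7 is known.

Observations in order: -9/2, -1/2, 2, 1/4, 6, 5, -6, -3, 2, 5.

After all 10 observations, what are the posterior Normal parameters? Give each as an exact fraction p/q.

mu_0=125/228, tau_0^2=35/57

obs 1: x=-9/2 → posterior Normal(-15/8, 35/12)
obs 2: x=-1/2 → posterior Normal(-25/17, 35/17)
obs 3: x=2 → posterior Normal(-15/22, 35/22)
obs 4: x=1/4 → posterior Normal(-55/108, 35/27)
obs 5: x=6 → posterior Normal(65/128, 35/32)
obs 6: x=5 → posterior Normal(165/148, 35/37)
obs 7: x=-6 → posterior Normal(15/56, 5/6)
obs 8: x=-3 → posterior Normal(-15/188, 35/47)
obs 9: x=2 → posterior Normal(25/208, 35/52)
obs 10: x=5 → posterior Normal(125/228, 35/57)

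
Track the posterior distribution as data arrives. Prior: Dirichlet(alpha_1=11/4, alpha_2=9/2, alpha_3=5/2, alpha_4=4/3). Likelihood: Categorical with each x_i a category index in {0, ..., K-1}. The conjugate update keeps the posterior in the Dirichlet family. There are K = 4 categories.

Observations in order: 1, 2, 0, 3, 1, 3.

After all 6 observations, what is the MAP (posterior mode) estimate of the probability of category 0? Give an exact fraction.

obs 1: x=1 → posterior Dirichlet(11/4, 11/2, 5/2, 4/3)
obs 2: x=2 → posterior Dirichlet(11/4, 11/2, 7/2, 4/3)
obs 3: x=0 → posterior Dirichlet(15/4, 11/2, 7/2, 4/3)
obs 4: x=3 → posterior Dirichlet(15/4, 11/2, 7/2, 7/3)
obs 5: x=1 → posterior Dirichlet(15/4, 13/2, 7/2, 7/3)
obs 6: x=3 → posterior Dirichlet(15/4, 13/2, 7/2, 10/3)

33/157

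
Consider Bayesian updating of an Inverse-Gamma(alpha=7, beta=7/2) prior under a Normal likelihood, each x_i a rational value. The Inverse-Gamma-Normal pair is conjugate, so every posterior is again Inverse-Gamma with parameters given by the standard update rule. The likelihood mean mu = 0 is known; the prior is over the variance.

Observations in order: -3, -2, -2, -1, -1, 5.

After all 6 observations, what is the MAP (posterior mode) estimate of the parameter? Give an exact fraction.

51/22

obs 1: x=-3 → posterior Inverse-Gamma(15/2, 8)
obs 2: x=-2 → posterior Inverse-Gamma(8, 10)
obs 3: x=-2 → posterior Inverse-Gamma(17/2, 12)
obs 4: x=-1 → posterior Inverse-Gamma(9, 25/2)
obs 5: x=-1 → posterior Inverse-Gamma(19/2, 13)
obs 6: x=5 → posterior Inverse-Gamma(10, 51/2)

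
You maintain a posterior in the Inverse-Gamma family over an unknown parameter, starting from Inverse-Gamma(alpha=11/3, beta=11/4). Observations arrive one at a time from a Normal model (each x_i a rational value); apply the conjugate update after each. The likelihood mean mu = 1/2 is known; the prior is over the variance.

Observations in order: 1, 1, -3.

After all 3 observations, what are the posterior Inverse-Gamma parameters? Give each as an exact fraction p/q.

obs 1: x=1 → posterior Inverse-Gamma(25/6, 23/8)
obs 2: x=1 → posterior Inverse-Gamma(14/3, 3)
obs 3: x=-3 → posterior Inverse-Gamma(31/6, 73/8)

alpha=31/6, beta=73/8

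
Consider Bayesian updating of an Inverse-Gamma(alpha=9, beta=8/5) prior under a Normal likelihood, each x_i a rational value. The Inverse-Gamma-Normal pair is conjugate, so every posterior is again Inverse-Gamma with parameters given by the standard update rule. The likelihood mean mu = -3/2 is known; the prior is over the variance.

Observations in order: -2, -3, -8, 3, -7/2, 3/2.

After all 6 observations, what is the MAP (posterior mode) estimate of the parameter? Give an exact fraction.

obs 1: x=-2 → posterior Inverse-Gamma(19/2, 69/40)
obs 2: x=-3 → posterior Inverse-Gamma(10, 57/20)
obs 3: x=-8 → posterior Inverse-Gamma(21/2, 959/40)
obs 4: x=3 → posterior Inverse-Gamma(11, 341/10)
obs 5: x=-7/2 → posterior Inverse-Gamma(23/2, 361/10)
obs 6: x=3/2 → posterior Inverse-Gamma(12, 203/5)

203/65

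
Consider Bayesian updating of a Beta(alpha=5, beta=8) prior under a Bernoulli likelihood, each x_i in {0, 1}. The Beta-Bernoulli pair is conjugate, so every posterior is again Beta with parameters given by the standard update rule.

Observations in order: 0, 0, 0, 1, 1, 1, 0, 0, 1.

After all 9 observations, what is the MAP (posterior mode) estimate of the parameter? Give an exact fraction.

2/5

obs 1: x=0 → posterior Beta(5, 9)
obs 2: x=0 → posterior Beta(5, 10)
obs 3: x=0 → posterior Beta(5, 11)
obs 4: x=1 → posterior Beta(6, 11)
obs 5: x=1 → posterior Beta(7, 11)
obs 6: x=1 → posterior Beta(8, 11)
obs 7: x=0 → posterior Beta(8, 12)
obs 8: x=0 → posterior Beta(8, 13)
obs 9: x=1 → posterior Beta(9, 13)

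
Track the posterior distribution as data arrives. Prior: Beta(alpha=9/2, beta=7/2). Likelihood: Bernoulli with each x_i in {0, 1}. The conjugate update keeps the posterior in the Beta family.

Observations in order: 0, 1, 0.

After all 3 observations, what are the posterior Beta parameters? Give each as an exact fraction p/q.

obs 1: x=0 → posterior Beta(9/2, 9/2)
obs 2: x=1 → posterior Beta(11/2, 9/2)
obs 3: x=0 → posterior Beta(11/2, 11/2)

alpha=11/2, beta=11/2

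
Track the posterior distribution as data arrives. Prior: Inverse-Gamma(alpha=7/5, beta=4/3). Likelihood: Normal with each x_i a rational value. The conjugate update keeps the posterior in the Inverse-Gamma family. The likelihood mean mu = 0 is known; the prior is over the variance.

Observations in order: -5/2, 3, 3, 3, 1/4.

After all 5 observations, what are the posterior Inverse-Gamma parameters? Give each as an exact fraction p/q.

alpha=39/10, beta=1727/96

obs 1: x=-5/2 → posterior Inverse-Gamma(19/10, 107/24)
obs 2: x=3 → posterior Inverse-Gamma(12/5, 215/24)
obs 3: x=3 → posterior Inverse-Gamma(29/10, 323/24)
obs 4: x=3 → posterior Inverse-Gamma(17/5, 431/24)
obs 5: x=1/4 → posterior Inverse-Gamma(39/10, 1727/96)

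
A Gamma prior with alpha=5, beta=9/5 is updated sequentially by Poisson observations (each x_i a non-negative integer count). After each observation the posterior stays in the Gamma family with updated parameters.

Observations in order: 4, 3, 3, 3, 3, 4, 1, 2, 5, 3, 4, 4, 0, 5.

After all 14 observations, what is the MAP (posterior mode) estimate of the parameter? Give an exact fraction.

obs 1: x=4 → posterior Gamma(9, 14/5)
obs 2: x=3 → posterior Gamma(12, 19/5)
obs 3: x=3 → posterior Gamma(15, 24/5)
obs 4: x=3 → posterior Gamma(18, 29/5)
obs 5: x=3 → posterior Gamma(21, 34/5)
obs 6: x=4 → posterior Gamma(25, 39/5)
obs 7: x=1 → posterior Gamma(26, 44/5)
obs 8: x=2 → posterior Gamma(28, 49/5)
obs 9: x=5 → posterior Gamma(33, 54/5)
obs 10: x=3 → posterior Gamma(36, 59/5)
obs 11: x=4 → posterior Gamma(40, 64/5)
obs 12: x=4 → posterior Gamma(44, 69/5)
obs 13: x=0 → posterior Gamma(44, 74/5)
obs 14: x=5 → posterior Gamma(49, 79/5)

240/79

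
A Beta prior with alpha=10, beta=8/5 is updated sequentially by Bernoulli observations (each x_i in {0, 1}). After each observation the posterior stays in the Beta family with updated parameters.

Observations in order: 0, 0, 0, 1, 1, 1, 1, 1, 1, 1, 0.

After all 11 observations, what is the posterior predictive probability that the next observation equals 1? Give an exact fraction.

85/113

obs 1: x=0 → posterior Beta(10, 13/5)
obs 2: x=0 → posterior Beta(10, 18/5)
obs 3: x=0 → posterior Beta(10, 23/5)
obs 4: x=1 → posterior Beta(11, 23/5)
obs 5: x=1 → posterior Beta(12, 23/5)
obs 6: x=1 → posterior Beta(13, 23/5)
obs 7: x=1 → posterior Beta(14, 23/5)
obs 8: x=1 → posterior Beta(15, 23/5)
obs 9: x=1 → posterior Beta(16, 23/5)
obs 10: x=1 → posterior Beta(17, 23/5)
obs 11: x=0 → posterior Beta(17, 28/5)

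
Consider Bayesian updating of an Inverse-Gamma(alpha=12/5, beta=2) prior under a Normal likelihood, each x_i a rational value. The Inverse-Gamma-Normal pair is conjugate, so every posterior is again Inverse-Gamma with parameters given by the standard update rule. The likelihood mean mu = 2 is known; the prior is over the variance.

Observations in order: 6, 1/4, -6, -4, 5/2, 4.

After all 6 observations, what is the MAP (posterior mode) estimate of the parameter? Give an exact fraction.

10185/1024

obs 1: x=6 → posterior Inverse-Gamma(29/10, 10)
obs 2: x=1/4 → posterior Inverse-Gamma(17/5, 369/32)
obs 3: x=-6 → posterior Inverse-Gamma(39/10, 1393/32)
obs 4: x=-4 → posterior Inverse-Gamma(22/5, 1969/32)
obs 5: x=5/2 → posterior Inverse-Gamma(49/10, 1973/32)
obs 6: x=4 → posterior Inverse-Gamma(27/5, 2037/32)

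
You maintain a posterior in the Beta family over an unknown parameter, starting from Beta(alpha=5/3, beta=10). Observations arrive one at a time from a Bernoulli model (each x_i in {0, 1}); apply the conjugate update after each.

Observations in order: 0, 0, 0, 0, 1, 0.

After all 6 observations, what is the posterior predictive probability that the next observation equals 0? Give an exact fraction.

obs 1: x=0 → posterior Beta(5/3, 11)
obs 2: x=0 → posterior Beta(5/3, 12)
obs 3: x=0 → posterior Beta(5/3, 13)
obs 4: x=0 → posterior Beta(5/3, 14)
obs 5: x=1 → posterior Beta(8/3, 14)
obs 6: x=0 → posterior Beta(8/3, 15)

45/53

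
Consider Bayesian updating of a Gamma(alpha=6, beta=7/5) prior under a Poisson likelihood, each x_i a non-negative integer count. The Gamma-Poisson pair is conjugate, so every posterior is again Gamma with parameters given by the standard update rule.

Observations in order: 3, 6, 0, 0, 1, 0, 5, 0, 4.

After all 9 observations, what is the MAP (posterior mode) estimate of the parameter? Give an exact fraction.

obs 1: x=3 → posterior Gamma(9, 12/5)
obs 2: x=6 → posterior Gamma(15, 17/5)
obs 3: x=0 → posterior Gamma(15, 22/5)
obs 4: x=0 → posterior Gamma(15, 27/5)
obs 5: x=1 → posterior Gamma(16, 32/5)
obs 6: x=0 → posterior Gamma(16, 37/5)
obs 7: x=5 → posterior Gamma(21, 42/5)
obs 8: x=0 → posterior Gamma(21, 47/5)
obs 9: x=4 → posterior Gamma(25, 52/5)

30/13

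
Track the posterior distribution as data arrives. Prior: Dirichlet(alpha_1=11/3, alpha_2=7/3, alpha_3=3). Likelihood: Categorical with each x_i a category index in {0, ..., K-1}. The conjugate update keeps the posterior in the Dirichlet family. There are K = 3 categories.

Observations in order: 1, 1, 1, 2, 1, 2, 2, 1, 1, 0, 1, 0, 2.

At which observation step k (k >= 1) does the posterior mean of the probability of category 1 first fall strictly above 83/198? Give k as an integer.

k = 3

obs 1: x=1 → posterior Dirichlet(11/3, 10/3, 3)
obs 2: x=1 → posterior Dirichlet(11/3, 13/3, 3)
obs 3: x=1 → posterior Dirichlet(11/3, 16/3, 3)
obs 4: x=2 → posterior Dirichlet(11/3, 16/3, 4)
obs 5: x=1 → posterior Dirichlet(11/3, 19/3, 4)
obs 6: x=2 → posterior Dirichlet(11/3, 19/3, 5)
obs 7: x=2 → posterior Dirichlet(11/3, 19/3, 6)
obs 8: x=1 → posterior Dirichlet(11/3, 22/3, 6)
obs 9: x=1 → posterior Dirichlet(11/3, 25/3, 6)
obs 10: x=0 → posterior Dirichlet(14/3, 25/3, 6)
obs 11: x=1 → posterior Dirichlet(14/3, 28/3, 6)
obs 12: x=0 → posterior Dirichlet(17/3, 28/3, 6)
obs 13: x=2 → posterior Dirichlet(17/3, 28/3, 7)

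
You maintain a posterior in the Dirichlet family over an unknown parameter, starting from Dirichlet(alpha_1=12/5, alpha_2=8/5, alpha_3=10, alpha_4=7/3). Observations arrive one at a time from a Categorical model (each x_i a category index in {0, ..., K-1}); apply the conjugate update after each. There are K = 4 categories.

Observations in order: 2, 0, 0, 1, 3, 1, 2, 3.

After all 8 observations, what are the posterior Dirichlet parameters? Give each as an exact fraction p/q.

alpha_1=22/5, alpha_2=18/5, alpha_3=12, alpha_4=13/3

obs 1: x=2 → posterior Dirichlet(12/5, 8/5, 11, 7/3)
obs 2: x=0 → posterior Dirichlet(17/5, 8/5, 11, 7/3)
obs 3: x=0 → posterior Dirichlet(22/5, 8/5, 11, 7/3)
obs 4: x=1 → posterior Dirichlet(22/5, 13/5, 11, 7/3)
obs 5: x=3 → posterior Dirichlet(22/5, 13/5, 11, 10/3)
obs 6: x=1 → posterior Dirichlet(22/5, 18/5, 11, 10/3)
obs 7: x=2 → posterior Dirichlet(22/5, 18/5, 12, 10/3)
obs 8: x=3 → posterior Dirichlet(22/5, 18/5, 12, 13/3)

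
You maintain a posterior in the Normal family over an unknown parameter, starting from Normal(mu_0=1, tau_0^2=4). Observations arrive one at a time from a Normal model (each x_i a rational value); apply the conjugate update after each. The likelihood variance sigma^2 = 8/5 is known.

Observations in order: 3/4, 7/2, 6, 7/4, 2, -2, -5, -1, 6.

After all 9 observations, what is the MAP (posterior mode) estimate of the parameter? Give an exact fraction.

obs 1: x=3/4 → posterior Normal(23/28, 8/7)
obs 2: x=7/2 → posterior Normal(31/16, 2/3)
obs 3: x=6 → posterior Normal(213/68, 8/17)
obs 4: x=7/4 → posterior Normal(31/11, 4/11)
obs 5: x=2 → posterior Normal(8/3, 8/27)
obs 6: x=-2 → posterior Normal(31/16, 1/4)
obs 7: x=-5 → posterior Normal(1, 8/37)
obs 8: x=-1 → posterior Normal(16/21, 4/21)
obs 9: x=6 → posterior Normal(62/47, 8/47)

62/47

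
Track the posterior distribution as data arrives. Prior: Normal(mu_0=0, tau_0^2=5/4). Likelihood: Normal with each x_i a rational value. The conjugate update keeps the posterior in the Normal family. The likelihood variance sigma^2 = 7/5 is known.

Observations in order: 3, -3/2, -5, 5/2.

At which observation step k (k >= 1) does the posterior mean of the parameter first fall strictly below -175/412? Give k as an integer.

obs 1: x=3 → posterior Normal(75/53, 35/53)
obs 2: x=-3/2 → posterior Normal(25/52, 35/78)
obs 3: x=-5 → posterior Normal(-175/206, 35/103)
obs 4: x=5/2 → posterior Normal(-25/128, 35/128)

k = 3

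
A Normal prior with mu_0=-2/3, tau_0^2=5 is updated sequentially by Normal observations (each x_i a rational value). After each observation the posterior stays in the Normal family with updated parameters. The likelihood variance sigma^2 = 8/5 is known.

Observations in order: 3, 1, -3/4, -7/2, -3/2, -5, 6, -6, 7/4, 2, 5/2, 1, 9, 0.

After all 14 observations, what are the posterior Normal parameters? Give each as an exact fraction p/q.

obs 1: x=3 → posterior Normal(19/9, 40/33)
obs 2: x=1 → posterior Normal(142/87, 20/29)
obs 3: x=-3/4 → posterior Normal(911/996, 40/83)
obs 4: x=-7/2 → posterior Normal(-139/1296, 10/27)
obs 5: x=-3/2 → posterior Normal(-31/84, 40/133)
obs 6: x=-5 → posterior Normal(-2089/1896, 20/79)
obs 7: x=6 → posterior Normal(-289/2196, 40/183)
obs 8: x=-6 → posterior Normal(-2089/2496, 5/26)
obs 9: x=7/4 → posterior Normal(-391/699, 40/233)
obs 10: x=2 → posterior Normal(-241/774, 20/129)
obs 11: x=5/2 → posterior Normal(-107/1698, 40/283)
obs 12: x=1 → posterior Normal(43/1848, 10/77)
obs 13: x=9 → posterior Normal(1393/1998, 40/333)
obs 14: x=0 → posterior Normal(1393/2148, 20/179)

mu_0=1393/2148, tau_0^2=20/179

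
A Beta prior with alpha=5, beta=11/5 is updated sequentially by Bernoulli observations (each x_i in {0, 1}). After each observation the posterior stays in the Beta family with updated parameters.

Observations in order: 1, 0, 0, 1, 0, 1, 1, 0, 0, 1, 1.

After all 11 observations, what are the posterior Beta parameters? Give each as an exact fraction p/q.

obs 1: x=1 → posterior Beta(6, 11/5)
obs 2: x=0 → posterior Beta(6, 16/5)
obs 3: x=0 → posterior Beta(6, 21/5)
obs 4: x=1 → posterior Beta(7, 21/5)
obs 5: x=0 → posterior Beta(7, 26/5)
obs 6: x=1 → posterior Beta(8, 26/5)
obs 7: x=1 → posterior Beta(9, 26/5)
obs 8: x=0 → posterior Beta(9, 31/5)
obs 9: x=0 → posterior Beta(9, 36/5)
obs 10: x=1 → posterior Beta(10, 36/5)
obs 11: x=1 → posterior Beta(11, 36/5)

alpha=11, beta=36/5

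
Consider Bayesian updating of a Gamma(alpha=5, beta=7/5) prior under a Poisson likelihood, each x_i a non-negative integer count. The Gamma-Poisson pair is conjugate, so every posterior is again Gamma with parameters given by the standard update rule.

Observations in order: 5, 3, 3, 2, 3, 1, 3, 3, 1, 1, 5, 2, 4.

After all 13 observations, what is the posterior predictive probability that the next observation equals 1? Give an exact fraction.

obs 1: x=5 → posterior Gamma(10, 12/5)
obs 2: x=3 → posterior Gamma(13, 17/5)
obs 3: x=3 → posterior Gamma(16, 22/5)
obs 4: x=2 → posterior Gamma(18, 27/5)
obs 5: x=3 → posterior Gamma(21, 32/5)
obs 6: x=1 → posterior Gamma(22, 37/5)
obs 7: x=3 → posterior Gamma(25, 42/5)
obs 8: x=3 → posterior Gamma(28, 47/5)
obs 9: x=1 → posterior Gamma(29, 52/5)
obs 10: x=1 → posterior Gamma(30, 57/5)
obs 11: x=5 → posterior Gamma(35, 62/5)
obs 12: x=2 → posterior Gamma(37, 67/5)
obs 13: x=4 → posterior Gamma(41, 72/5)

2899921319046564351188041253708358529931006941397821034984969774122848233717760/17084821953903998331261548972374174279411114015538617639889642846085207685155529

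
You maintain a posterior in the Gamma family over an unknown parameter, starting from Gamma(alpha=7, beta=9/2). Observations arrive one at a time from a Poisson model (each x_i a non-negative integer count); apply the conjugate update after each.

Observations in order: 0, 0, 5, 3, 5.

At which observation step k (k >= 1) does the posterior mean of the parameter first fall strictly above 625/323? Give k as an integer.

obs 1: x=0 → posterior Gamma(7, 11/2)
obs 2: x=0 → posterior Gamma(7, 13/2)
obs 3: x=5 → posterior Gamma(12, 15/2)
obs 4: x=3 → posterior Gamma(15, 17/2)
obs 5: x=5 → posterior Gamma(20, 19/2)

k = 5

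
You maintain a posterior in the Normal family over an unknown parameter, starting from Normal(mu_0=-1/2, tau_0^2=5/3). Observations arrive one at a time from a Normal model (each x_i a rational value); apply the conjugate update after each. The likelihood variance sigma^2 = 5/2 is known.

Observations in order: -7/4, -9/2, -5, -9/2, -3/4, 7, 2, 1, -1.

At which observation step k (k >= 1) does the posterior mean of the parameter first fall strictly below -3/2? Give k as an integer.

k = 2

obs 1: x=-7/4 → posterior Normal(-1, 1)
obs 2: x=-9/2 → posterior Normal(-2, 5/7)
obs 3: x=-5 → posterior Normal(-8/3, 5/9)
obs 4: x=-9/2 → posterior Normal(-3, 5/11)
obs 5: x=-3/4 → posterior Normal(-69/26, 5/13)
obs 6: x=7 → posterior Normal(-41/30, 1/3)
obs 7: x=2 → posterior Normal(-33/34, 5/17)
obs 8: x=1 → posterior Normal(-29/38, 5/19)
obs 9: x=-1 → posterior Normal(-11/14, 5/21)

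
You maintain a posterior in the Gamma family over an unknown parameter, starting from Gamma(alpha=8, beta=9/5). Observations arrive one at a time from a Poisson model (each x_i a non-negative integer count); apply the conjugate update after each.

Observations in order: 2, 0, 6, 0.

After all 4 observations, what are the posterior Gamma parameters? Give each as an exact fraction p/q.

obs 1: x=2 → posterior Gamma(10, 14/5)
obs 2: x=0 → posterior Gamma(10, 19/5)
obs 3: x=6 → posterior Gamma(16, 24/5)
obs 4: x=0 → posterior Gamma(16, 29/5)

alpha=16, beta=29/5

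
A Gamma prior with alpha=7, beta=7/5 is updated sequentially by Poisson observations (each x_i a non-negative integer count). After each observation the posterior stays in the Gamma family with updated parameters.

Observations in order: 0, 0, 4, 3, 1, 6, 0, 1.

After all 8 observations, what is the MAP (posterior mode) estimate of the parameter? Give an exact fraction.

obs 1: x=0 → posterior Gamma(7, 12/5)
obs 2: x=0 → posterior Gamma(7, 17/5)
obs 3: x=4 → posterior Gamma(11, 22/5)
obs 4: x=3 → posterior Gamma(14, 27/5)
obs 5: x=1 → posterior Gamma(15, 32/5)
obs 6: x=6 → posterior Gamma(21, 37/5)
obs 7: x=0 → posterior Gamma(21, 42/5)
obs 8: x=1 → posterior Gamma(22, 47/5)

105/47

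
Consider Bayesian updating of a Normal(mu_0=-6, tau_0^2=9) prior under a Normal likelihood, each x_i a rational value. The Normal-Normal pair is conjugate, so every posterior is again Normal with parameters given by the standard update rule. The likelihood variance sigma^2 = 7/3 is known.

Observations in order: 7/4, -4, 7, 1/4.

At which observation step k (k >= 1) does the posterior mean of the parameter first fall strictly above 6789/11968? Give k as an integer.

obs 1: x=7/4 → posterior Normal(21/136, 63/34)
obs 2: x=-4 → posterior Normal(-411/244, 63/61)
obs 3: x=7 → posterior Normal(345/352, 63/88)
obs 4: x=1/4 → posterior Normal(93/115, 63/115)

k = 3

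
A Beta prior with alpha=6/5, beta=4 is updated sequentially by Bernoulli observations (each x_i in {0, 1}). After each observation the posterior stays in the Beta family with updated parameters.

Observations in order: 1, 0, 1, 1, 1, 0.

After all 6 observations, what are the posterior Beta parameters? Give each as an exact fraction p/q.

obs 1: x=1 → posterior Beta(11/5, 4)
obs 2: x=0 → posterior Beta(11/5, 5)
obs 3: x=1 → posterior Beta(16/5, 5)
obs 4: x=1 → posterior Beta(21/5, 5)
obs 5: x=1 → posterior Beta(26/5, 5)
obs 6: x=0 → posterior Beta(26/5, 6)

alpha=26/5, beta=6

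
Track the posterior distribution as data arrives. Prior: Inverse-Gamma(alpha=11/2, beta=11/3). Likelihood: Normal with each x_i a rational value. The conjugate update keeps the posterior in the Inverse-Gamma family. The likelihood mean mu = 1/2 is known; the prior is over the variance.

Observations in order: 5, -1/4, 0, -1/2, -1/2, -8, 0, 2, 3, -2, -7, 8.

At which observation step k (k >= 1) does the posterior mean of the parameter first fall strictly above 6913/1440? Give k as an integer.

obs 1: x=5 → posterior Inverse-Gamma(6, 331/24)
obs 2: x=-1/4 → posterior Inverse-Gamma(13/2, 1351/96)
obs 3: x=0 → posterior Inverse-Gamma(7, 1363/96)
obs 4: x=-1/2 → posterior Inverse-Gamma(15/2, 1411/96)
obs 5: x=-1/2 → posterior Inverse-Gamma(8, 1459/96)
obs 6: x=-8 → posterior Inverse-Gamma(17/2, 4927/96)
obs 7: x=0 → posterior Inverse-Gamma(9, 4939/96)
obs 8: x=2 → posterior Inverse-Gamma(19/2, 5047/96)
obs 9: x=3 → posterior Inverse-Gamma(10, 5347/96)
obs 10: x=-2 → posterior Inverse-Gamma(21/2, 5647/96)
obs 11: x=-7 → posterior Inverse-Gamma(11, 8347/96)
obs 12: x=8 → posterior Inverse-Gamma(23/2, 11047/96)

k = 6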